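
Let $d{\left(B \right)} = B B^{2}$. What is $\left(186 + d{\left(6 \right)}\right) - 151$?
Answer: $251$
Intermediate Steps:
$d{\left(B \right)} = B^{3}$
$\left(186 + d{\left(6 \right)}\right) - 151 = \left(186 + 6^{3}\right) - 151 = \left(186 + 216\right) - 151 = 402 - 151 = 251$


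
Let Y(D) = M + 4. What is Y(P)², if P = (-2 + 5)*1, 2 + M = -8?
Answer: 36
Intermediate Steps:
M = -10 (M = -2 - 8 = -10)
P = 3 (P = 3*1 = 3)
Y(D) = -6 (Y(D) = -10 + 4 = -6)
Y(P)² = (-6)² = 36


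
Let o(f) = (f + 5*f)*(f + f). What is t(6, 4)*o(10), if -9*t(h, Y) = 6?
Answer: -800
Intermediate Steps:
t(h, Y) = -⅔ (t(h, Y) = -⅑*6 = -⅔)
o(f) = 12*f² (o(f) = (6*f)*(2*f) = 12*f²)
t(6, 4)*o(10) = -8*10² = -8*100 = -⅔*1200 = -800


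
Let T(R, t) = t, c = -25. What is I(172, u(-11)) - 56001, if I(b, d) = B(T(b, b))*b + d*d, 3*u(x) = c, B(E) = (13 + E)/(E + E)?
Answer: -1005103/18 ≈ -55839.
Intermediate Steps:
B(E) = (13 + E)/(2*E) (B(E) = (13 + E)/((2*E)) = (13 + E)*(1/(2*E)) = (13 + E)/(2*E))
u(x) = -25/3 (u(x) = (1/3)*(-25) = -25/3)
I(b, d) = 13/2 + d**2 + b/2 (I(b, d) = ((13 + b)/(2*b))*b + d*d = (13/2 + b/2) + d**2 = 13/2 + d**2 + b/2)
I(172, u(-11)) - 56001 = (13/2 + (-25/3)**2 + (1/2)*172) - 56001 = (13/2 + 625/9 + 86) - 56001 = 2915/18 - 56001 = -1005103/18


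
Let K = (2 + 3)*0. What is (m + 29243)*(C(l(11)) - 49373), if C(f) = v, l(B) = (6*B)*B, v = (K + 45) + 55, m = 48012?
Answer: -3806585615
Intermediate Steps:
K = 0 (K = 5*0 = 0)
v = 100 (v = (0 + 45) + 55 = 45 + 55 = 100)
l(B) = 6*B**2
C(f) = 100
(m + 29243)*(C(l(11)) - 49373) = (48012 + 29243)*(100 - 49373) = 77255*(-49273) = -3806585615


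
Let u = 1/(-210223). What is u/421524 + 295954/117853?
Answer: 26225679550240955/10443430438677756 ≈ 2.5112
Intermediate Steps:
u = -1/210223 ≈ -4.7569e-6
u/421524 + 295954/117853 = -1/210223/421524 + 295954/117853 = -1/210223*1/421524 + 295954*(1/117853) = -1/88614039852 + 295954/117853 = 26225679550240955/10443430438677756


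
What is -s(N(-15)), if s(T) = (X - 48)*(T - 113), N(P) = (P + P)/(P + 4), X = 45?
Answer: -3639/11 ≈ -330.82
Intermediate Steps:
N(P) = 2*P/(4 + P) (N(P) = (2*P)/(4 + P) = 2*P/(4 + P))
s(T) = 339 - 3*T (s(T) = (45 - 48)*(T - 113) = -3*(-113 + T) = 339 - 3*T)
-s(N(-15)) = -(339 - 6*(-15)/(4 - 15)) = -(339 - 6*(-15)/(-11)) = -(339 - 6*(-15)*(-1)/11) = -(339 - 3*30/11) = -(339 - 90/11) = -1*3639/11 = -3639/11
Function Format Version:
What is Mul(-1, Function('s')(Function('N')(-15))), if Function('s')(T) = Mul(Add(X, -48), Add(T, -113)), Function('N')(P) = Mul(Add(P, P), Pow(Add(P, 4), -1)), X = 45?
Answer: Rational(-3639, 11) ≈ -330.82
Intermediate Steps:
Function('N')(P) = Mul(2, P, Pow(Add(4, P), -1)) (Function('N')(P) = Mul(Mul(2, P), Pow(Add(4, P), -1)) = Mul(2, P, Pow(Add(4, P), -1)))
Function('s')(T) = Add(339, Mul(-3, T)) (Function('s')(T) = Mul(Add(45, -48), Add(T, -113)) = Mul(-3, Add(-113, T)) = Add(339, Mul(-3, T)))
Mul(-1, Function('s')(Function('N')(-15))) = Mul(-1, Add(339, Mul(-3, Mul(2, -15, Pow(Add(4, -15), -1))))) = Mul(-1, Add(339, Mul(-3, Mul(2, -15, Pow(-11, -1))))) = Mul(-1, Add(339, Mul(-3, Mul(2, -15, Rational(-1, 11))))) = Mul(-1, Add(339, Mul(-3, Rational(30, 11)))) = Mul(-1, Add(339, Rational(-90, 11))) = Mul(-1, Rational(3639, 11)) = Rational(-3639, 11)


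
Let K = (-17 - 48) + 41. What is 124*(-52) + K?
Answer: -6472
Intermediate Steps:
K = -24 (K = -65 + 41 = -24)
124*(-52) + K = 124*(-52) - 24 = -6448 - 24 = -6472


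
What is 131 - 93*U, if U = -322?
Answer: 30077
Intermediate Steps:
131 - 93*U = 131 - 93*(-322) = 131 + 29946 = 30077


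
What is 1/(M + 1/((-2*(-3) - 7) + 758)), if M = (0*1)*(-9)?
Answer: 757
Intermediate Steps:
M = 0 (M = 0*(-9) = 0)
1/(M + 1/((-2*(-3) - 7) + 758)) = 1/(0 + 1/((-2*(-3) - 7) + 758)) = 1/(0 + 1/((6 - 7) + 758)) = 1/(0 + 1/(-1 + 758)) = 1/(0 + 1/757) = 1/(1/757) = 757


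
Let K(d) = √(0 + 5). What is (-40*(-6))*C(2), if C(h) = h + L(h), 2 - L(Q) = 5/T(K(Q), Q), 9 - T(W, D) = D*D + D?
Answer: 560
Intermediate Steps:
K(d) = √5
T(W, D) = 9 - D - D² (T(W, D) = 9 - (D*D + D) = 9 - (D² + D) = 9 - (D + D²) = 9 + (-D - D²) = 9 - D - D²)
L(Q) = 2 - 5/(9 - Q - Q²)
C(h) = 2 + h + 5/(-9 + h + h²) (C(h) = h + (2 + 5/(-9 + h + h²)) = 2 + h + 5/(-9 + h + h²))
(-40*(-6))*C(2) = (-40*(-6))*((5 + (2 + 2)*(-9 + 2 + 2²))/(-9 + 2 + 2²)) = 240*((5 + 4*(-9 + 2 + 4))/(-9 + 2 + 4)) = 240*((5 + 4*(-3))/(-3)) = 240*(-(5 - 12)/3) = 240*(-⅓*(-7)) = 240*(7/3) = 560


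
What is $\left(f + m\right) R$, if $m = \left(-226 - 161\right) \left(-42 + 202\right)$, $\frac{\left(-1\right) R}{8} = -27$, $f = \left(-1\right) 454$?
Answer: $-13472784$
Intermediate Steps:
$f = -454$
$R = 216$ ($R = \left(-8\right) \left(-27\right) = 216$)
$m = -61920$ ($m = \left(-387\right) 160 = -61920$)
$\left(f + m\right) R = \left(-454 - 61920\right) 216 = \left(-62374\right) 216 = -13472784$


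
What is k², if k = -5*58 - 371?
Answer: 436921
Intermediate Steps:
k = -661 (k = -290 - 371 = -661)
k² = (-661)² = 436921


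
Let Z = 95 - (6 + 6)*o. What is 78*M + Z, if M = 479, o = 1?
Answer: 37445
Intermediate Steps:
Z = 83 (Z = 95 - (6 + 6) = 95 - 12 = 83)
78*M + Z = 78*479 + 83 = 37362 + 83 = 37445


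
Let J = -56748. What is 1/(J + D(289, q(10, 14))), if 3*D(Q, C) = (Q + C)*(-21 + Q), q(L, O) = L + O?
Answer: -3/86360 ≈ -3.4738e-5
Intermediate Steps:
D(Q, C) = (-21 + Q)*(C + Q)/3 (D(Q, C) = ((Q + C)*(-21 + Q))/3 = ((C + Q)*(-21 + Q))/3 = ((-21 + Q)*(C + Q))/3 = (-21 + Q)*(C + Q)/3)
1/(J + D(289, q(10, 14))) = 1/(-56748 + (-7*(10 + 14) - 7*289 + (⅓)*289² + (⅓)*(10 + 14)*289)) = 1/(-56748 + (-7*24 - 2023 + (⅓)*83521 + (⅓)*24*289)) = 1/(-56748 + (-168 - 2023 + 83521/3 + 2312)) = 1/(-56748 + 83884/3) = 1/(-86360/3) = -3/86360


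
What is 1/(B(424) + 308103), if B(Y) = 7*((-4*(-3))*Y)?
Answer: 1/343719 ≈ 2.9094e-6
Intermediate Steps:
B(Y) = 84*Y (B(Y) = 7*(12*Y) = 84*Y)
1/(B(424) + 308103) = 1/(84*424 + 308103) = 1/(35616 + 308103) = 1/343719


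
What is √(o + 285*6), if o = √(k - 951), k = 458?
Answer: √(1710 + I*√493) ≈ 41.353 + 0.2685*I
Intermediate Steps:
o = I*√493 (o = √(458 - 951) = √(-493) = I*√493 ≈ 22.204*I)
√(o + 285*6) = √(I*√493 + 285*6) = √(I*√493 + 1710) = √(1710 + I*√493)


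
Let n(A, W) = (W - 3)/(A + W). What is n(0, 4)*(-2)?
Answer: -½ ≈ -0.50000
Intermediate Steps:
n(A, W) = (-3 + W)/(A + W)
n(0, 4)*(-2) = ((-3 + 4)/(0 + 4))*(-2) = (1/4)*(-2) = ((¼)*1)*(-2) = (¼)*(-2) = -½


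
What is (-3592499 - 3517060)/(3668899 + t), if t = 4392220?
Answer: -7109559/8061119 ≈ -0.88196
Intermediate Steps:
(-3592499 - 3517060)/(3668899 + t) = (-3592499 - 3517060)/(3668899 + 4392220) = -7109559/8061119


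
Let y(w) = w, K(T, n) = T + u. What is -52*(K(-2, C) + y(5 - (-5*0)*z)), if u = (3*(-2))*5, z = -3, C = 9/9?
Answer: 1404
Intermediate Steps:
C = 1 (C = 9*(1/9) = 1)
u = -30 (u = -6*5 = -30)
K(T, n) = -30 + T (K(T, n) = T - 30 = -30 + T)
-52*(K(-2, C) + y(5 - (-5*0)*z)) = -52*((-30 - 2) + (5 - (-5*0)*(-3))) = -52*(-32 + (5 - 0*(-3))) = -52*(-32 + (5 - 1*0)) = -52*(-32 + (5 + 0)) = -52*(-32 + 5) = -52*(-27) = 1404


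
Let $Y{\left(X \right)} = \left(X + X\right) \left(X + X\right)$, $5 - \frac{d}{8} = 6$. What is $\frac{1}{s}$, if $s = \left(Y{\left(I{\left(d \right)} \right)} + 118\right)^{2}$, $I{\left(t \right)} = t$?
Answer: $\frac{1}{139876} \approx 7.1492 \cdot 10^{-6}$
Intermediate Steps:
$d = -8$ ($d = 40 - 48 = -8$)
$Y{\left(X \right)} = 4 X^{2}$ ($Y{\left(X \right)} = 2 X 2 X = 4 X^{2}$)
$s = 139876$ ($s = \left(4 \left(-8\right)^{2} + 118\right)^{2} = \left(4 \cdot 64 + 118\right)^{2} = \left(256 + 118\right)^{2} = 374^{2} = 139876$)
$\frac{1}{s} = \frac{1}{139876}$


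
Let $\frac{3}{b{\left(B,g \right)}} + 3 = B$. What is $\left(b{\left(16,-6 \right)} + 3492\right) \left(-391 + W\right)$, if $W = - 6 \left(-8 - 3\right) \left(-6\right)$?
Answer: $- \frac{35729013}{13} \approx -2.7484 \cdot 10^{6}$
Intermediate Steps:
$b{\left(B,g \right)} = \frac{3}{-3 + B}$
$W = -396$ ($W = - 6 \left(-8 - 3\right) \left(-6\right) = \left(-6\right) \left(-11\right) \left(-6\right) = 66 \left(-6\right) = -396$)
$\left(b{\left(16,-6 \right)} + 3492\right) \left(-391 + W\right) = \left(\frac{3}{-3 + 16} + 3492\right) \left(-391 - 396\right) = \left(\frac{3}{13} + 3492\right) \left(-787\right) = \frac{45399}{13} \left(-787\right) = - \frac{35729013}{13}$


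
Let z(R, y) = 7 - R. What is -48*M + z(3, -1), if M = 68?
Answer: -3260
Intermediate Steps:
-48*M + z(3, -1) = -48*68 + (7 - 1*3) = -3264 + (7 - 3) = -3264 + 4 = -3260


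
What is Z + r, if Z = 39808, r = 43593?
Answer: 83401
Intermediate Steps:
Z + r = 39808 + 43593 = 83401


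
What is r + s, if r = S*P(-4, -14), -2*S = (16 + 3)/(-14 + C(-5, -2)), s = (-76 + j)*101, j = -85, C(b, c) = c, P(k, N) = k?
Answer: -130107/8 ≈ -16263.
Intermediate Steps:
s = -16261 (s = (-76 - 85)*101 = -161*101 = -16261)
S = 19/32 (S = -(16 + 3)/(2*(-14 - 2)) = -19/(2*(-16)) = -19*(-1)/(2*16) = -½*(-19/16) = 19/32 ≈ 0.59375)
r = -19/8 (r = (19/32)*(-4) = -19/8 ≈ -2.3750)
r + s = -19/8 - 16261 = -130107/8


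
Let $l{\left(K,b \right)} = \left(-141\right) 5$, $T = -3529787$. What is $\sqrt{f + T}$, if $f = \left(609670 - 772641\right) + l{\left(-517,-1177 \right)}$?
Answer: $i \sqrt{3693463} \approx 1921.8 i$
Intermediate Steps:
$l{\left(K,b \right)} = -705$
$f = -163676$ ($f = \left(609670 - 772641\right) - 705 = -162971 - 705 = -163676$)
$\sqrt{f + T} = \sqrt{-163676 - 3529787} = \sqrt{-3693463} = i \sqrt{3693463}$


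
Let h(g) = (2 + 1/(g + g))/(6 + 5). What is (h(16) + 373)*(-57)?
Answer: -7487577/352 ≈ -21272.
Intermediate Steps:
h(g) = 2/11 + 1/(22*g) (h(g) = (2 + 1/(2*g))/11 = (2 + 1/(2*g))*(1/11) = 2/11 + 1/(22*g))
(h(16) + 373)*(-57) = ((1/22)*(1 + 4*16)/16 + 373)*(-57) = ((1/22)*(1/16)*(1 + 64) + 373)*(-57) = ((1/22)*(1/16)*65 + 373)*(-57) = (65/352 + 373)*(-57) = (131361/352)*(-57) = -7487577/352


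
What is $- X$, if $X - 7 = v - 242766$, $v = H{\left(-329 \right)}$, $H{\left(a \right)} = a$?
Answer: $243088$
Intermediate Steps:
$v = -329$
$X = -243088$ ($X = 7 - 243095 = -243088$)
$- X = \left(-1\right) \left(-243088\right) = 243088$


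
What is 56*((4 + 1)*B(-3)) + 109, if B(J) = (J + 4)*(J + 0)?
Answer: -731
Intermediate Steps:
B(J) = J*(4 + J) (B(J) = (4 + J)*J = J*(4 + J))
56*((4 + 1)*B(-3)) + 109 = 56*((4 + 1)*(-3*(4 - 3))) + 109 = 56*(5*(-3*1)) + 109 = 56*(5*(-3)) + 109 = 56*(-15) + 109 = -840 + 109 = -731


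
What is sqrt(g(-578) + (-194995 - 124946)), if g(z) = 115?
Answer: I*sqrt(319826) ≈ 565.53*I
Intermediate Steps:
sqrt(g(-578) + (-194995 - 124946)) = sqrt(115 + (-194995 - 124946)) = sqrt(115 - 319941) = sqrt(-319826) = I*sqrt(319826)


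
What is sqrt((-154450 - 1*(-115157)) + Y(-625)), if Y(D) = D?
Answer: I*sqrt(39918) ≈ 199.79*I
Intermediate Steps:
sqrt((-154450 - 1*(-115157)) + Y(-625)) = sqrt((-154450 - 1*(-115157)) - 625) = sqrt((-154450 + 115157) - 625) = sqrt(-39293 - 625) = sqrt(-39918) = I*sqrt(39918)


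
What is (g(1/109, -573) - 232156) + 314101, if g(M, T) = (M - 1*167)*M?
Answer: 973570343/11881 ≈ 81944.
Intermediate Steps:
g(M, T) = M*(-167 + M) (g(M, T) = (M - 167)*M = (-167 + M)*M = M*(-167 + M))
(g(1/109, -573) - 232156) + 314101 = ((-167 + 1/109)/109 - 232156) + 314101 = ((1/109)*(-18202/109) - 232156) + 314101 = (-18202/11881 - 232156) + 314101 = -2758263638/11881 + 314101 = 973570343/11881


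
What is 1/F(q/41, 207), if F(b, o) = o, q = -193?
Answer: 1/207 ≈ 0.0048309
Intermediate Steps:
1/F(q/41, 207) = 1/207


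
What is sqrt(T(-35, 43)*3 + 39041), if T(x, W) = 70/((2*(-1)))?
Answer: 2*sqrt(9734) ≈ 197.32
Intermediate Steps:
T(x, W) = -35 (T(x, W) = 70/(-2) = 70*(-1/2) = -35)
sqrt(T(-35, 43)*3 + 39041) = sqrt(-35*3 + 39041) = sqrt(-105 + 39041) = sqrt(38936) = 2*sqrt(9734)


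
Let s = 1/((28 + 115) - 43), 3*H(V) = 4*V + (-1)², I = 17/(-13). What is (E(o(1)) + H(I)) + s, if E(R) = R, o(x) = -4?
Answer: -21061/3900 ≈ -5.4003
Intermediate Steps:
I = -17/13 (I = 17*(-1/13) = -17/13 ≈ -1.3077)
H(V) = ⅓ + 4*V/3 (H(V) = (4*V + (-1)²)/3 = (4*V + 1)/3 = (1 + 4*V)/3 = ⅓ + 4*V/3)
s = 1/100 (s = 1/(143 - 43) = 1/100 ≈ 0.010000)
(E(o(1)) + H(I)) + s = (-4 + (⅓ + (4/3)*(-17/13))) + 1/100 = (-4 + (⅓ - 68/39)) + 1/100 = (-4 - 55/39) + 1/100 = -211/39 + 1/100 = -21061/3900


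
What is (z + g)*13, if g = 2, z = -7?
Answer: -65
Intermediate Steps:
(z + g)*13 = (-7 + 2)*13 = -5*13 = -65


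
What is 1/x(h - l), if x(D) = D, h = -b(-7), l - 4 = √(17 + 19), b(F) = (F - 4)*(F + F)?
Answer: -1/164 ≈ -0.0060976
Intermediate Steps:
b(F) = 2*F*(-4 + F) (b(F) = (-4 + F)*(2*F) = 2*F*(-4 + F))
l = 10 (l = 4 + √(17 + 19) = 4 + √36 = 4 + 6 = 10)
h = -154 (h = -2*(-7)*(-4 - 7) = -2*(-7)*(-11) = -1*154 = -154)
1/x(h - l) = 1/(-154 - 1*10) = 1/(-154 - 10) = 1/(-164) = -1/164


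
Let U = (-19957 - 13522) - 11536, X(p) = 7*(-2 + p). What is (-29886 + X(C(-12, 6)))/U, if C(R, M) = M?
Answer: 29858/45015 ≈ 0.66329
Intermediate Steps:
X(p) = -14 + 7*p
U = -45015 (U = -33479 - 11536 = -45015)
(-29886 + X(C(-12, 6)))/U = (-29886 + (-14 + 7*6))/(-45015) = (-29886 + (-14 + 42))*(-1/45015) = (-29886 + 28)*(-1/45015) = -29858*(-1/45015) = 29858/45015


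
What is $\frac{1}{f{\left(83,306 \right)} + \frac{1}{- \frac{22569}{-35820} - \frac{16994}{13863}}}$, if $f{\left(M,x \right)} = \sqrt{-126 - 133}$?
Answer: $- \frac{1813722647167380}{282917201753033971} - \frac{1080590539841569 i \sqrt{259}}{282917201753033971} \approx -0.0064108 - 0.061468 i$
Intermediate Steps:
$f{\left(M,x \right)} = i \sqrt{259}$ ($f{\left(M,x \right)} = \sqrt{-259} = i \sqrt{259}$)
$\frac{1}{f{\left(83,306 \right)} + \frac{1}{- \frac{22569}{-35820} - \frac{16994}{13863}}} = \frac{1}{i \sqrt{259} + \frac{1}{- \frac{22569}{-35820} - \frac{16994}{13863}}} = \frac{1}{i \sqrt{259} + \frac{1}{\left(-22569\right) \left(- \frac{1}{35820}\right) - \frac{16994}{13863}}} = \frac{1}{i \sqrt{259} + \frac{1}{\frac{7523}{11940} - \frac{16994}{13863}}} = \frac{1}{i \sqrt{259} + \frac{1}{- \frac{32872337}{55174740}}} = \frac{1}{i \sqrt{259} - \frac{55174740}{32872337}} = \frac{1}{- \frac{55174740}{32872337} + i \sqrt{259}}$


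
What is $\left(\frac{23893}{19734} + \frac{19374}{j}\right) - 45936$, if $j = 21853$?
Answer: $- \frac{1523758647479}{33172854} \approx -45934.0$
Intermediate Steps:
$\left(\frac{23893}{19734} + \frac{19374}{j}\right) - 45936 = \left(\frac{23893}{19734} + \frac{19374}{21853}\right) - 45936 = \frac{69573865}{33172854} - 45936 = - \frac{1523758647479}{33172854}$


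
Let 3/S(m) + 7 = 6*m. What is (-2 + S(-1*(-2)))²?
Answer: 49/25 ≈ 1.9600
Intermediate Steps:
S(m) = 3/(-7 + 6*m)
(-2 + S(-1*(-2)))² = (-2 + 3/(-7 + 6*(-1*(-2))))² = (-2 + 3/(-7 + 6*2))² = (-2 + 3/(-7 + 12))² = (-2 + 3/5)² = (-2 + 3*(⅕))² = (-2 + ⅗)² = (-7/5)² = 49/25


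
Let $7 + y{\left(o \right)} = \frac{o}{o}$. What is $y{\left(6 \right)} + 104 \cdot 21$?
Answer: $2178$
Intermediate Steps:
$y{\left(o \right)} = -6$ ($y{\left(o \right)} = -7 + \frac{o}{o} = -7 + 1 = -6$)
$y{\left(6 \right)} + 104 \cdot 21 = -6 + 104 \cdot 21 = -6 + 2184 = 2178$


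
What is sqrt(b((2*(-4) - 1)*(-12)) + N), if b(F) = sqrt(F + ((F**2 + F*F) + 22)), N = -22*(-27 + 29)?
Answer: sqrt(-44 + sqrt(23458)) ≈ 10.448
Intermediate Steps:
N = -44 (N = -22*2 = -44)
b(F) = sqrt(22 + F + 2*F**2) (b(F) = sqrt(F + ((F**2 + F**2) + 22)) = sqrt(F + (2*F**2 + 22)) = sqrt(F + (22 + 2*F**2)) = sqrt(22 + F + 2*F**2))
sqrt(b((2*(-4) - 1)*(-12)) + N) = sqrt(sqrt(22 + (2*(-4) - 1)*(-12) + 2*((2*(-4) - 1)*(-12))**2) - 44) = sqrt(sqrt(22 + (-8 - 1)*(-12) + 2*((-8 - 1)*(-12))**2) - 44) = sqrt(sqrt(22 - 9*(-12) + 2*(-9*(-12))**2) - 44) = sqrt(sqrt(22 + 108 + 2*108**2) - 44) = sqrt(sqrt(22 + 108 + 2*11664) - 44) = sqrt(sqrt(22 + 108 + 23328) - 44) = sqrt(sqrt(23458) - 44) = sqrt(-44 + sqrt(23458))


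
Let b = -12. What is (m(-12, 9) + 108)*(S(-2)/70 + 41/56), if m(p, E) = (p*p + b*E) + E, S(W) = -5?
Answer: 5661/56 ≈ 101.09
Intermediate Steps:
m(p, E) = p² - 11*E (m(p, E) = (p*p - 12*E) + E = (p² - 12*E) + E = p² - 11*E)
(m(-12, 9) + 108)*(S(-2)/70 + 41/56) = (((-12)² - 11*9) + 108)*(-5/70 + 41/56) = ((144 - 99) + 108)*(-5*1/70 + 41*(1/56)) = (45 + 108)*(-1/14 + 41/56) = 153*(37/56) = 5661/56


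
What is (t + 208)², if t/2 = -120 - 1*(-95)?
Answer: 24964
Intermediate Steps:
t = -50 (t = 2*(-120 - 1*(-95)) = 2*(-120 + 95) = 2*(-25) = -50)
(t + 208)² = (-50 + 208)² = 158² = 24964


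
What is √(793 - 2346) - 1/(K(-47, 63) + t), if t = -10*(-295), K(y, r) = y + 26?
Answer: -1/2929 + I*√1553 ≈ -0.00034141 + 39.408*I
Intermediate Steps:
K(y, r) = 26 + y
t = 2950
√(793 - 2346) - 1/(K(-47, 63) + t) = √(793 - 2346) - 1/((26 - 47) + 2950) = √(-1553) - 1/(-21 + 2950) = I*√1553 - 1/2929 = -1/2929 + I*√1553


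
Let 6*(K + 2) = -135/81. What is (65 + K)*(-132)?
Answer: -24838/3 ≈ -8279.3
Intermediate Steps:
K = -41/18 (K = -2 + (-135/81)/6 = -2 + (-135*1/81)/6 = -2 + (⅙)*(-5/3) = -2 - 5/18 = -41/18 ≈ -2.2778)
(65 + K)*(-132) = (65 - 41/18)*(-132) = (1129/18)*(-132) = -24838/3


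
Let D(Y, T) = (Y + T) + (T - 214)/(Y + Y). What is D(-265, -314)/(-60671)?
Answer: 153171/16077815 ≈ 0.0095268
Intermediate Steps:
D(Y, T) = T + Y + (-214 + T)/(2*Y) (D(Y, T) = (T + Y) + (-214 + T)/((2*Y)) = (T + Y) + (-214 + T)*(1/(2*Y)) = (T + Y) + (-214 + T)/(2*Y) = T + Y + (-214 + T)/(2*Y))
D(-265, -314)/(-60671) = ((-107 + (½)*(-314) - 265*(-314 - 265))/(-265))/(-60671) = -(-107 - 157 - 265*(-579))/265*(-1/60671) = -(-107 - 157 + 153435)/265*(-1/60671) = -1/265*153171*(-1/60671) = -153171/265*(-1/60671) = 153171/16077815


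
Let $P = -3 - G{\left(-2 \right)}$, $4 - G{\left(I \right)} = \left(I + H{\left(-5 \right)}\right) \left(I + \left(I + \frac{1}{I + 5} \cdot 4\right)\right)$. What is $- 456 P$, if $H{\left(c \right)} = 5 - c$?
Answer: $12920$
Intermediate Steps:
$G{\left(I \right)} = 4 - \left(10 + I\right) \left(2 I + \frac{4}{5 + I}\right)$ ($G{\left(I \right)} = 4 - \left(I + \left(5 - -5\right)\right) \left(I + \left(I + \frac{1}{I + 5} \cdot 4\right)\right) = 4 - \left(I + \left(5 + 5\right)\right) \left(I + \left(I + \frac{1}{5 + I} 4\right)\right) = 4 - \left(I + 10\right) \left(I + \left(I + \frac{4}{5 + I}\right)\right) = 4 - \left(10 + I\right) \left(2 I + \frac{4}{5 + I}\right)$)
$P = - \frac{85}{3}$ ($P = -3 - \frac{2 \left(-10 - \left(-2\right)^{3} - -100 - 15 \left(-2\right)^{2}\right)}{5 - 2} = -3 - \frac{2 \left(-10 - -8 + 100 - 60\right)}{3} = -3 - 2 \cdot \frac{1}{3} \left(-10 + 8 + 100 - 60\right) = -3 - 2 \cdot \frac{1}{3} \cdot 38 = -3 - \frac{76}{3} = - \frac{85}{3} \approx -28.333$)
$- 456 P = \left(-456\right) \left(- \frac{85}{3}\right) = 12920$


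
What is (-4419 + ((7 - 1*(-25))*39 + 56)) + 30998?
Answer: 27883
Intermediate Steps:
(-4419 + ((7 - 1*(-25))*39 + 56)) + 30998 = (-4419 + ((7 + 25)*39 + 56)) + 30998 = (-4419 + (32*39 + 56)) + 30998 = (-4419 + (1248 + 56)) + 30998 = (-4419 + 1304) + 30998 = -3115 + 30998 = 27883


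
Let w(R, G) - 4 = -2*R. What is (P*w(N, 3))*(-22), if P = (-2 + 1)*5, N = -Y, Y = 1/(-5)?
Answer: 396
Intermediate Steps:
Y = -⅕ ≈ -0.20000
N = ⅕ (N = -1*(-⅕) = ⅕ ≈ 0.20000)
w(R, G) = 4 - 2*R
P = -5 (P = -1*5 = -5)
(P*w(N, 3))*(-22) = -5*(4 - 2*⅕)*(-22) = -5*(4 - ⅖)*(-22) = -5*18/5*(-22) = -18*(-22) = 396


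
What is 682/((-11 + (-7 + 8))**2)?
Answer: 341/50 ≈ 6.8200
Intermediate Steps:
682/((-11 + (-7 + 8))**2) = 682/((-11 + 1)**2) = 682/((-10)**2) = 682/100 = 682*(1/100) = 341/50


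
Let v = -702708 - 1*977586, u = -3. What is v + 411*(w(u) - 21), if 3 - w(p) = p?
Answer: -1686459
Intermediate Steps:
w(p) = 3 - p
v = -1680294 (v = -702708 - 977586 = -1680294)
v + 411*(w(u) - 21) = -1680294 + 411*((3 - 1*(-3)) - 21) = -1680294 + 411*((3 + 3) - 21) = -1680294 + 411*(6 - 21) = -1680294 + 411*(-15) = -1680294 - 6165 = -1686459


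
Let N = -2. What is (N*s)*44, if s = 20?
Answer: -1760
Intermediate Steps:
(N*s)*44 = -2*20*44 = -40*44 = -1760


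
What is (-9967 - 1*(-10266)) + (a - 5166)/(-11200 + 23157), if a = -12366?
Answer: 3557611/11957 ≈ 297.53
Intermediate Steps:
(-9967 - 1*(-10266)) + (a - 5166)/(-11200 + 23157) = (-9967 - 1*(-10266)) + (-12366 - 5166)/(-11200 + 23157) = (-9967 + 10266) - 17532/11957 = 299 - 17532*1/11957 = 299 - 17532/11957 = 3557611/11957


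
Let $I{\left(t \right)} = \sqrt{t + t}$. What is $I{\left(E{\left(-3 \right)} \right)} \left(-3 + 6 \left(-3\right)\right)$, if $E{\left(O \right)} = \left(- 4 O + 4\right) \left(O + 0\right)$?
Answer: $- 84 i \sqrt{6} \approx - 205.76 i$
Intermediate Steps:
$E{\left(O \right)} = O \left(4 - 4 O\right)$ ($E{\left(O \right)} = \left(4 - 4 O\right) O = O \left(4 - 4 O\right)$)
$I{\left(t \right)} = \sqrt{2} \sqrt{t}$ ($I{\left(t \right)} = \sqrt{2 t} = \sqrt{2} \sqrt{t}$)
$I{\left(E{\left(-3 \right)} \right)} \left(-3 + 6 \left(-3\right)\right) = \sqrt{2} \sqrt{4 \left(-3\right) \left(1 - -3\right)} \left(-3 + 6 \left(-3\right)\right) = \sqrt{2} \sqrt{4 \left(-3\right) \left(1 + 3\right)} \left(-3 - 18\right) = \sqrt{2} \sqrt{4 \left(-3\right) 4} \left(-21\right) = \sqrt{2} \sqrt{-48} \left(-21\right) = \sqrt{2} \cdot 4 i \sqrt{3} \left(-21\right) = 4 i \sqrt{6} \left(-21\right) = - 84 i \sqrt{6}$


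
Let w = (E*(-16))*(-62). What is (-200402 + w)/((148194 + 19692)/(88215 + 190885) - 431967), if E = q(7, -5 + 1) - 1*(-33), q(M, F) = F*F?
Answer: 7060950900/20093636969 ≈ 0.35140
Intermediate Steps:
q(M, F) = F²
E = 49 (E = (-5 + 1)² - 1*(-33) = (-4)² + 33 = 16 + 33 = 49)
w = 48608 (w = (49*(-16))*(-62) = -784*(-62) = 48608)
(-200402 + w)/((148194 + 19692)/(88215 + 190885) - 431967) = (-200402 + 48608)/((148194 + 19692)/(88215 + 190885) - 431967) = -151794/(167886/279100 - 431967) = -151794/(167886*(1/279100) - 431967) = -151794/(83943/139550 - 431967) = -151794/(-60280910907/139550) = -151794*(-139550/60280910907) = 7060950900/20093636969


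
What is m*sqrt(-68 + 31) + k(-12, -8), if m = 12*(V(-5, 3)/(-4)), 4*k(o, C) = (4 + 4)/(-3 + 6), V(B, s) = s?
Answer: 2/3 - 9*I*sqrt(37) ≈ 0.66667 - 54.745*I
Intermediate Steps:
k(o, C) = 2/3 (k(o, C) = ((4 + 4)/(-3 + 6))/4 = (8/3)/4 = (8*(1/3))/4 = (1/4)*(8/3) = 2/3)
m = -9 (m = 12*(3/(-4)) = 12*(3*(-1/4)) = 12*(-3/4) = -9)
m*sqrt(-68 + 31) + k(-12, -8) = -9*sqrt(-68 + 31) + 2/3 = -9*I*sqrt(37) + 2/3 = 2/3 - 9*I*sqrt(37)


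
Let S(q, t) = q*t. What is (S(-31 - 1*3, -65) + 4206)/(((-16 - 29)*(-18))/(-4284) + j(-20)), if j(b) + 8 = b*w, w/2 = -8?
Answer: 1527008/74211 ≈ 20.577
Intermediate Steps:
w = -16 (w = 2*(-8) = -16)
j(b) = -8 - 16*b (j(b) = -8 + b*(-16) = -8 - 16*b)
(S(-31 - 1*3, -65) + 4206)/(((-16 - 29)*(-18))/(-4284) + j(-20)) = ((-31 - 1*3)*(-65) + 4206)/(((-16 - 29)*(-18))/(-4284) + (-8 - 16*(-20))) = ((-31 - 3)*(-65) + 4206)/(-45*(-18)*(-1/4284) + (-8 + 320)) = (-34*(-65) + 4206)/(810*(-1/4284) + 312) = (2210 + 4206)/(-45/238 + 312) = 6416/(74211/238) = 6416*(238/74211) = 1527008/74211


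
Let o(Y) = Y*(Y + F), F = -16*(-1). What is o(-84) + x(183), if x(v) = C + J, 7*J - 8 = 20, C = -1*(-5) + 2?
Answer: 5723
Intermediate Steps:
C = 7 (C = 5 + 2 = 7)
J = 4 (J = 8/7 + (⅐)*20 = 8/7 + 20/7 = 4)
F = 16
x(v) = 11 (x(v) = 7 + 4 = 11)
o(Y) = Y*(16 + Y) (o(Y) = Y*(Y + 16) = Y*(16 + Y))
o(-84) + x(183) = -84*(16 - 84) + 11 = -84*(-68) + 11 = 5712 + 11 = 5723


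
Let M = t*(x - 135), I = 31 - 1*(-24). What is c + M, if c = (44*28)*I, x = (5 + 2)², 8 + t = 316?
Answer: 41272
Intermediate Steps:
t = 308 (t = -8 + 316 = 308)
x = 49 (x = 7² = 49)
I = 55 (I = 31 + 24 = 55)
M = -26488 (M = 308*(49 - 135) = 308*(-86) = -26488)
c = 67760 (c = (44*28)*55 = 1232*55 = 67760)
c + M = 67760 - 26488 = 41272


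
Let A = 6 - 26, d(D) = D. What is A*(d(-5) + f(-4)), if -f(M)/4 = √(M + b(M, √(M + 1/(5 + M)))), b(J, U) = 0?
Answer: 100 + 160*I ≈ 100.0 + 160.0*I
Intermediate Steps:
A = -20
f(M) = -4*√M (f(M) = -4*√(M + 0) = -4*√M)
A*(d(-5) + f(-4)) = -20*(-5 - 8*I) = 100 + 160*I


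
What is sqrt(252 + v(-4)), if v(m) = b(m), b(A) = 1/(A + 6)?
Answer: sqrt(1010)/2 ≈ 15.890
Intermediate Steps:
b(A) = 1/(6 + A)
v(m) = 1/(6 + m)
sqrt(252 + v(-4)) = sqrt(252 + 1/(6 - 4)) = sqrt(252 + 1/2) = sqrt(505/2) = sqrt(1010)/2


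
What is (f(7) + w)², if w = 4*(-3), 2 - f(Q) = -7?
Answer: 9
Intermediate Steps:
f(Q) = 9 (f(Q) = 2 - 1*(-7) = 2 + 7 = 9)
w = -12
(f(7) + w)² = (9 - 12)² = (-3)² = 9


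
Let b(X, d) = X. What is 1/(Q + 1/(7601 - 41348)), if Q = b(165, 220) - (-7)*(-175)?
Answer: -33747/35771821 ≈ -0.00094340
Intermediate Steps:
Q = -1060 (Q = 165 - (-7)*(-175) = 165 - 1*1225 = 165 - 1225 = -1060)
1/(Q + 1/(7601 - 41348)) = 1/(-1060 + 1/(7601 - 41348)) = 1/(-1060 + 1/(-33747)) = 1/(-1060 - 1/33747) = 1/(-35771821/33747) = -33747/35771821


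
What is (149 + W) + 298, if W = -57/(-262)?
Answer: 117171/262 ≈ 447.22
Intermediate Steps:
W = 57/262 (W = -57*(-1/262) = 57/262 ≈ 0.21756)
(149 + W) + 298 = (149 + 57/262) + 298 = 39095/262 + 298 = 117171/262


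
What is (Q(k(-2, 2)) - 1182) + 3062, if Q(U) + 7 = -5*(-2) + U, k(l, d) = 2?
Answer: 1885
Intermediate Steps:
Q(U) = 3 + U (Q(U) = -7 + (-5*(-2) + U) = -7 + (10 + U) = 3 + U)
(Q(k(-2, 2)) - 1182) + 3062 = ((3 + 2) - 1182) + 3062 = (5 - 1182) + 3062 = -1177 + 3062 = 1885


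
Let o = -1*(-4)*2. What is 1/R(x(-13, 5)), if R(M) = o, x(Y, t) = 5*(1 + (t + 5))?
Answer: ⅛ ≈ 0.12500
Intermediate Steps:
o = 8 (o = 4*2 = 8)
x(Y, t) = 30 + 5*t (x(Y, t) = 5*(1 + (5 + t)) = 5*(6 + t) = 30 + 5*t)
R(M) = 8
1/R(x(-13, 5)) = 1/8 = ⅛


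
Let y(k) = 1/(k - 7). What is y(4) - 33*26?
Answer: -2575/3 ≈ -858.33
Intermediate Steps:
y(k) = 1/(-7 + k)
y(4) - 33*26 = 1/(-7 + 4) - 33*26 = 1/(-3) - 858 = -⅓ - 858 = -2575/3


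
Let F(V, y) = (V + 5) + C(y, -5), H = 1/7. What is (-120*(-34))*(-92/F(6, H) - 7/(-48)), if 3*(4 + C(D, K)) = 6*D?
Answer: -50925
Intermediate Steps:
H = ⅐ ≈ 0.14286
C(D, K) = -4 + 2*D (C(D, K) = -4 + (6*D)/3 = -4 + 2*D)
F(V, y) = 1 + V + 2*y (F(V, y) = (V + 5) + (-4 + 2*y) = (5 + V) + (-4 + 2*y) = 1 + V + 2*y)
(-120*(-34))*(-92/F(6, H) - 7/(-48)) = (-120*(-34))*(-92/(1 + 6 + 2*(⅐)) - 7/(-48)) = 4080*(-92/(1 + 6 + 2/7) - 7*(-1/48)) = 4080*(-92/51/7 + 7/48) = 4080*(-92*7/51 + 7/48) = 4080*(-644/51 + 7/48) = 4080*(-3395/272) = -50925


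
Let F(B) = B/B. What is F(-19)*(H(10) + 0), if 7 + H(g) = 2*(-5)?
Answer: -17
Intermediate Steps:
H(g) = -17 (H(g) = -7 + 2*(-5) = -7 - 10 = -17)
F(B) = 1
F(-19)*(H(10) + 0) = 1*(-17 + 0) = 1*(-17) = -17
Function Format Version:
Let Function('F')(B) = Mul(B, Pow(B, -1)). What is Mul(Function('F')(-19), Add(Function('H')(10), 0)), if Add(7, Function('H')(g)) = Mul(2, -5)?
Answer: -17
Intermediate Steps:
Function('H')(g) = -17 (Function('H')(g) = Add(-7, Mul(2, -5)) = Add(-7, -10) = -17)
Function('F')(B) = 1
Mul(Function('F')(-19), Add(Function('H')(10), 0)) = Mul(1, Add(-17, 0)) = Mul(1, -17) = -17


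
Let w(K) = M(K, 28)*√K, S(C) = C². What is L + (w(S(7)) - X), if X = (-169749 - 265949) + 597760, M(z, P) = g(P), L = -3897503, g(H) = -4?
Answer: -4059593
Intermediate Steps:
M(z, P) = -4
w(K) = -4*√K
X = 162062 (X = -435698 + 597760 = 162062)
L + (w(S(7)) - X) = -3897503 + (-4*√(7²) - 1*162062) = -3897503 + (-4*√49 - 162062) = -3897503 + (-4*7 - 162062) = -3897503 + (-28 - 162062) = -3897503 - 162090 = -4059593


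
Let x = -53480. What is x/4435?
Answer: -10696/887 ≈ -12.059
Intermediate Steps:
x/4435 = -53480/4435 = -53480*1/4435 = -10696/887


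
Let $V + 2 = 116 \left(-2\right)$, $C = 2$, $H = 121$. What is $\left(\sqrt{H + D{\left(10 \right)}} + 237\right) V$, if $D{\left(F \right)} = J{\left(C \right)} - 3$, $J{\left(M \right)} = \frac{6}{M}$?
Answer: $-58032$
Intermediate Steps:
$V = -234$ ($V = -2 + 116 \left(-2\right) = -2 - 232 = -234$)
$D{\left(F \right)} = 0$ ($D{\left(F \right)} = \frac{6}{2} - 3 = 6 \cdot \frac{1}{2} - 3 = 3 - 3 = 0$)
$\left(\sqrt{H + D{\left(10 \right)}} + 237\right) V = \left(\sqrt{121 + 0} + 237\right) \left(-234\right) = \left(\sqrt{121} + 237\right) \left(-234\right) = \left(11 + 237\right) \left(-234\right) = 248 \left(-234\right) = -58032$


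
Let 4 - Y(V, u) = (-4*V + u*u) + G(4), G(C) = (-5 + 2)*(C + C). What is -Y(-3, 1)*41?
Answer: -615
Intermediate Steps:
G(C) = -6*C
Y(V, u) = 28 - u**2 + 4*V (Y(V, u) = 4 - ((-4*V + u*u) - 6*4) = 4 - ((-4*V + u**2) - 24) = 4 - ((u**2 - 4*V) - 24) = 4 - (-24 + u**2 - 4*V) = 4 + (24 - u**2 + 4*V) = 28 - u**2 + 4*V)
-Y(-3, 1)*41 = -(28 - 1*1**2 + 4*(-3))*41 = -(28 - 1*1 - 12)*41 = -(28 - 1 - 12)*41 = -1*15*41 = -15*41 = -615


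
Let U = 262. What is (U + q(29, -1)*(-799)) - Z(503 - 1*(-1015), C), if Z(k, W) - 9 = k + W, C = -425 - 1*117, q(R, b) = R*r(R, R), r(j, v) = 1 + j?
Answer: -695853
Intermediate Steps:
q(R, b) = R*(1 + R)
C = -542 (C = -425 - 117 = -542)
Z(k, W) = 9 + W + k (Z(k, W) = 9 + (k + W) = 9 + (W + k) = 9 + W + k)
(U + q(29, -1)*(-799)) - Z(503 - 1*(-1015), C) = (262 + (29*(1 + 29))*(-799)) - (9 - 542 + (503 - 1*(-1015))) = (262 + (29*30)*(-799)) - (9 - 542 + (503 + 1015)) = (262 + 870*(-799)) - (9 - 542 + 1518) = (262 - 695130) - 1*985 = -694868 - 985 = -695853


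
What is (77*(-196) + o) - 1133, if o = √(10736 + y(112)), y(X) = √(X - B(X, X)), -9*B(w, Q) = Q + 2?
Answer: -16225 + √(96624 + 3*√1122)/3 ≈ -16121.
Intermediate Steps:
B(w, Q) = -2/9 - Q/9 (B(w, Q) = -(Q + 2)/9 = -(2 + Q)/9 = -2/9 - Q/9)
y(X) = √(2/9 + 10*X/9) (y(X) = √(X - (-2/9 - X/9)) = √(X + (2/9 + X/9)) = √(2/9 + 10*X/9))
o = √(10736 + √1122/3) (o = √(10736 + √(2 + 10*112)/3) = √(10736 + √(2 + 1120)/3) = √(10736 + √1122/3) ≈ 103.67)
(77*(-196) + o) - 1133 = (77*(-196) + √(96624 + 3*√1122)/3) - 1133 = (-15092 + √(96624 + 3*√1122)/3) - 1133 = -16225 + √(96624 + 3*√1122)/3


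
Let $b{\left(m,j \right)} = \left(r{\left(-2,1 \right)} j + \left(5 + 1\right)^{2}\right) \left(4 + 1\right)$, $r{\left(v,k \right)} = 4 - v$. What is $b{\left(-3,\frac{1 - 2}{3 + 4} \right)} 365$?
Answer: $\frac{448950}{7} \approx 64136.0$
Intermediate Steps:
$b{\left(m,j \right)} = 180 + 30 j$ ($b{\left(m,j \right)} = \left(\left(4 - -2\right) j + \left(5 + 1\right)^{2}\right) \left(4 + 1\right) = \left(\left(4 + 2\right) j + 6^{2}\right) 5 = \left(6 j + 36\right) 5 = \left(36 + 6 j\right) 5 = 180 + 30 j$)
$b{\left(-3,\frac{1 - 2}{3 + 4} \right)} 365 = \left(180 + 30 \frac{1 - 2}{3 + 4}\right) 365 = \left(180 + 30 \left(- \frac{1}{7}\right)\right) 365 = \left(180 - \frac{30}{7}\right) 365 = \frac{1230}{7} \cdot 365 = \frac{448950}{7}$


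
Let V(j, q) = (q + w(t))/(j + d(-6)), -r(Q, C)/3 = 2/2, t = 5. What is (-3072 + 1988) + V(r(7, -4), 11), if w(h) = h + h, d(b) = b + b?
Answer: -5427/5 ≈ -1085.4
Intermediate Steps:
d(b) = 2*b
w(h) = 2*h
r(Q, C) = -3 (r(Q, C) = -6/2 = -3*1 = -3)
V(j, q) = (10 + q)/(-12 + j) (V(j, q) = (q + 2*5)/(j + 2*(-6)) = (q + 10)/(j - 12) = (10 + q)/(-12 + j))
(-3072 + 1988) + V(r(7, -4), 11) = (-3072 + 1988) + (10 + 11)/(-12 - 3) = -1084 + 21/(-15) = -1084 - 1/15*21 = -1084 - 7/5 = -5427/5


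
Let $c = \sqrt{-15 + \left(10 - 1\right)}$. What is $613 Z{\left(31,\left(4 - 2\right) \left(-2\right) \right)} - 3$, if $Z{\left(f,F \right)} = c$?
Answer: $-3 + 613 i \sqrt{6} \approx -3.0 + 1501.5 i$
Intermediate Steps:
$c = i \sqrt{6}$ ($c = \sqrt{-15 + 9} = \sqrt{-6} = i \sqrt{6} \approx 2.4495 i$)
$Z{\left(f,F \right)} = i \sqrt{6}$
$613 Z{\left(31,\left(4 - 2\right) \left(-2\right) \right)} - 3 = 613 i \sqrt{6} - 3 = -3 + 613 i \sqrt{6}$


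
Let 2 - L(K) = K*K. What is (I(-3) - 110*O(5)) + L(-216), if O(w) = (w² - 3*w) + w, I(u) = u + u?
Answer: -48310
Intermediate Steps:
L(K) = 2 - K² (L(K) = 2 - K*K = 2 - K²)
I(u) = 2*u
O(w) = w² - 2*w
(I(-3) - 110*O(5)) + L(-216) = (2*(-3) - 550*(-2 + 5)) + (2 - 1*(-216)²) = (-6 - 550*3) + (2 - 1*46656) = (-6 - 110*15) + (2 - 46656) = (-6 - 1650) - 46654 = -1656 - 46654 = -48310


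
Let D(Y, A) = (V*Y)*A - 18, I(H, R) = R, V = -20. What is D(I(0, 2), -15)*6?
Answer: 3492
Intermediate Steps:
D(Y, A) = -18 - 20*A*Y (D(Y, A) = (-20*Y)*A - 18 = -20*A*Y - 18 = -18 - 20*A*Y)
D(I(0, 2), -15)*6 = (-18 - 20*(-15)*2)*6 = (-18 + 600)*6 = 582*6 = 3492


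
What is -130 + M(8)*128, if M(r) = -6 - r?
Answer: -1922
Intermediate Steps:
-130 + M(8)*128 = -130 + (-6 - 1*8)*128 = -130 + (-6 - 8)*128 = -130 - 14*128 = -130 - 1792 = -1922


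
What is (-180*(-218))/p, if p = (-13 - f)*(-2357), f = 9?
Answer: 19620/25927 ≈ 0.75674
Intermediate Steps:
p = 51854 (p = (-13 - 1*9)*(-2357) = (-13 - 9)*(-2357) = -22*(-2357) = 51854)
(-180*(-218))/p = -180*(-218)/51854 = 39240*(1/51854) = 19620/25927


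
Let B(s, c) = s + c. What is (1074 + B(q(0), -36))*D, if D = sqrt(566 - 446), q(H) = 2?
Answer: 2080*sqrt(30) ≈ 11393.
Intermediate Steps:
D = 2*sqrt(30) (D = sqrt(120) = 2*sqrt(30) ≈ 10.954)
B(s, c) = c + s
(1074 + B(q(0), -36))*D = (1074 + (-36 + 2))*(2*sqrt(30)) = (1074 - 34)*(2*sqrt(30)) = 1040*(2*sqrt(30)) = 2080*sqrt(30)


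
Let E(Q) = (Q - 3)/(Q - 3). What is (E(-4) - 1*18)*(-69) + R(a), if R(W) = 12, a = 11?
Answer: 1185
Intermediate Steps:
E(Q) = 1 (E(Q) = (-3 + Q)/(-3 + Q) = 1)
(E(-4) - 1*18)*(-69) + R(a) = (1 - 1*18)*(-69) + 12 = (1 - 18)*(-69) + 12 = -17*(-69) + 12 = 1173 + 12 = 1185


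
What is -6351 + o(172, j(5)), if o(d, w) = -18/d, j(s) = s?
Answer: -546195/86 ≈ -6351.1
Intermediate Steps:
-6351 + o(172, j(5)) = -6351 - 18/172 = -6351 - 18*1/172 = -6351 - 9/86 = -546195/86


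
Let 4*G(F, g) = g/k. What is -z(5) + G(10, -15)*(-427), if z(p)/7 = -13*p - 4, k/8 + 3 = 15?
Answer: 63959/128 ≈ 499.68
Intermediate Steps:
k = 96 (k = -24 + 8*15 = -24 + 120 = 96)
z(p) = -28 - 91*p (z(p) = 7*(-13*p - 4) = 7*(-4 - 13*p) = -28 - 91*p)
G(F, g) = g/384 (G(F, g) = (g/96)/4 = g/384)
-z(5) + G(10, -15)*(-427) = -(-28 - 91*5) + ((1/384)*(-15))*(-427) = -(-28 - 455) - 5/128*(-427) = -1*(-483) + 2135/128 = 483 + 2135/128 = 63959/128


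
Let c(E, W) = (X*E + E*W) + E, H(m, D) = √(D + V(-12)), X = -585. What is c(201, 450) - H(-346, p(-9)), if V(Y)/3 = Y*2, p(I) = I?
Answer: -26934 - 9*I ≈ -26934.0 - 9.0*I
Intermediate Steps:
V(Y) = 6*Y (V(Y) = 3*(Y*2) = 3*(2*Y) = 6*Y)
H(m, D) = √(-72 + D) (H(m, D) = √(D + 6*(-12)) = √(D - 72) = √(-72 + D))
c(E, W) = -584*E + E*W (c(E, W) = (-585*E + E*W) + E = -584*E + E*W)
c(201, 450) - H(-346, p(-9)) = 201*(-584 + 450) - √(-72 - 9) = 201*(-134) - √(-81) = -26934 - 9*I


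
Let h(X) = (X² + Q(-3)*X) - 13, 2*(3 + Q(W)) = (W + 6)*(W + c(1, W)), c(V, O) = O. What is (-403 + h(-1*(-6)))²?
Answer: 204304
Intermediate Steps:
Q(W) = -3 + W*(6 + W) (Q(W) = -3 + ((W + 6)*(W + W))/2 = -3 + ((6 + W)*(2*W))/2 = -3 + (2*W*(6 + W))/2 = -3 + W*(6 + W))
h(X) = -13 + X² - 12*X (h(X) = (X² + (-3 + (-3)² + 6*(-3))*X) - 13 = (X² + (-3 + 9 - 18)*X) - 13 = (X² - 12*X) - 13 = -13 + X² - 12*X)
(-403 + h(-1*(-6)))² = (-403 + (-13 + (-1*(-6))² - (-12)*(-6)))² = (-403 + (-13 + 6² - 12*6))² = (-403 + (-13 + 36 - 72))² = (-403 - 49)² = (-452)² = 204304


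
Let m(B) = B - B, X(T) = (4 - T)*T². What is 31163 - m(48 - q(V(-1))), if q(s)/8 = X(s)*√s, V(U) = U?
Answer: 31163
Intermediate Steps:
X(T) = T²*(4 - T)
q(s) = 8*s^(5/2)*(4 - s) (q(s) = 8*((s²*(4 - s))*√s) = 8*(s^(5/2)*(4 - s)) = 8*s^(5/2)*(4 - s))
m(B) = 0
31163 - m(48 - q(V(-1))) = 31163 - 1*0 = 31163 + 0 = 31163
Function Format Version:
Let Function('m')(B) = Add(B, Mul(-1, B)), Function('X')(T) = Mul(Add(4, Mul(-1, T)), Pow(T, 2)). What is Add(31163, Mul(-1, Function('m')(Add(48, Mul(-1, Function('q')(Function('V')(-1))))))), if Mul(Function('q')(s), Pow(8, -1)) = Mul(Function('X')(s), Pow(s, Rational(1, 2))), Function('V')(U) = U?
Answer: 31163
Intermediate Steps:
Function('X')(T) = Mul(Pow(T, 2), Add(4, Mul(-1, T)))
Function('q')(s) = Mul(8, Pow(s, Rational(5, 2)), Add(4, Mul(-1, s))) (Function('q')(s) = Mul(8, Mul(Mul(Pow(s, 2), Add(4, Mul(-1, s))), Pow(s, Rational(1, 2)))) = Mul(8, Mul(Pow(s, Rational(5, 2)), Add(4, Mul(-1, s)))) = Mul(8, Pow(s, Rational(5, 2)), Add(4, Mul(-1, s))))
Function('m')(B) = 0
Add(31163, Mul(-1, Function('m')(Add(48, Mul(-1, Function('q')(Function('V')(-1))))))) = Add(31163, Mul(-1, 0)) = Add(31163, 0) = 31163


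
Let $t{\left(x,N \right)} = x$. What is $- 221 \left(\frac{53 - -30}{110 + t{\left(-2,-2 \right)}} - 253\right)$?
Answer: $\frac{6020261}{108} \approx 55743.0$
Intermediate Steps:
$- 221 \left(\frac{53 - -30}{110 + t{\left(-2,-2 \right)}} - 253\right) = - 221 \left(\frac{53 - -30}{110 - 2} - 253\right) = - 221 \left(\frac{53 + 30}{108} - 253\right) = - 221 \left(83 \cdot \frac{1}{108} - 253\right) = - 221 \left(\frac{83}{108} - 253\right) = \left(-221\right) \left(- \frac{27241}{108}\right) = \frac{6020261}{108}$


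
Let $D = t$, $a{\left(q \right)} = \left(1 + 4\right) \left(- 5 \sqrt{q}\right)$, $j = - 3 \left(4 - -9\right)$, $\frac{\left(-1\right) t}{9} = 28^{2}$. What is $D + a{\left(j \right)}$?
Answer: $-7056 - 25 i \sqrt{39} \approx -7056.0 - 156.13 i$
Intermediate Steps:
$t = -7056$ ($t = - 9 \cdot 28^{2} = \left(-9\right) 784 = -7056$)
$j = -39$ ($j = - 3 \left(4 + 9\right) = \left(-3\right) 13 = -39$)
$a{\left(q \right)} = - 25 \sqrt{q}$ ($a{\left(q \right)} = 5 \left(- 5 \sqrt{q}\right) = - 25 \sqrt{q}$)
$D = -7056$
$D + a{\left(j \right)} = -7056 - 25 \sqrt{-39} = -7056 - 25 i \sqrt{39}$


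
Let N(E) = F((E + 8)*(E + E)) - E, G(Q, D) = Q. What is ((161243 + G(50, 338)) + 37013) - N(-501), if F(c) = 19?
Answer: 197786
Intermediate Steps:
N(E) = 19 - E
((161243 + G(50, 338)) + 37013) - N(-501) = ((161243 + 50) + 37013) - (19 - 1*(-501)) = (161293 + 37013) - (19 + 501) = 198306 - 1*520 = 198306 - 520 = 197786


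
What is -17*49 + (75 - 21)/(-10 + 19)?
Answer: -827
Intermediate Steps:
-17*49 + (75 - 21)/(-10 + 19) = -833 + 54/9 = -833 + 54*(⅑) = -833 + 6 = -827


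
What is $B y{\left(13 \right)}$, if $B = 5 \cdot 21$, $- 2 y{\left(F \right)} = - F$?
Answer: $\frac{1365}{2} \approx 682.5$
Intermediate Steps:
$y{\left(F \right)} = \frac{F}{2}$ ($y{\left(F \right)} = - \frac{\left(-1\right) F}{2} = \frac{F}{2}$)
$B = 105$
$B y{\left(13 \right)} = 105 \cdot \frac{1}{2} \cdot 13 = 105 \cdot \frac{13}{2} = \frac{1365}{2}$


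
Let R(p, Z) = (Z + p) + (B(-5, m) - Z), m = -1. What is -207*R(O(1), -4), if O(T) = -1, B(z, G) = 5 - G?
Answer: -1035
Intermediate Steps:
R(p, Z) = 6 + p (R(p, Z) = (Z + p) + ((5 - 1*(-1)) - Z) = (Z + p) + ((5 + 1) - Z) = (Z + p) + (6 - Z) = 6 + p)
-207*R(O(1), -4) = -207*(6 - 1) = -207*5 = -1035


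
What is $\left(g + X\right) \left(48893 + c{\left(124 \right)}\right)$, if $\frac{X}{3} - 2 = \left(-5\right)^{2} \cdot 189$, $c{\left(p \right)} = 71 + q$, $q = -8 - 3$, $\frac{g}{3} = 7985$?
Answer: $1866871608$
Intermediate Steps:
$g = 23955$ ($g = 3 \cdot 7985 = 23955$)
$q = -11$ ($q = -8 - 3 = -11$)
$c{\left(p \right)} = 60$ ($c{\left(p \right)} = 71 - 11 = 60$)
$X = 14181$ ($X = 6 + 3 \left(-5\right)^{2} \cdot 189 = 6 + 3 \cdot 25 \cdot 189 = 6 + 3 \cdot 4725 = 6 + 14175 = 14181$)
$\left(g + X\right) \left(48893 + c{\left(124 \right)}\right) = \left(23955 + 14181\right) \left(48893 + 60\right) = 38136 \cdot 48953 = 1866871608$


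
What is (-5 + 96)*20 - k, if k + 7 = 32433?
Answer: -30606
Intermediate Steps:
k = 32426 (k = -7 + 32433 = 32426)
(-5 + 96)*20 - k = (-5 + 96)*20 - 1*32426 = 91*20 - 32426 = 1820 - 32426 = -30606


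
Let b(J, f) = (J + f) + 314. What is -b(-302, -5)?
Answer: -7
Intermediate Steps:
b(J, f) = 314 + J + f
-b(-302, -5) = -(314 - 302 - 5) = -1*7 = -7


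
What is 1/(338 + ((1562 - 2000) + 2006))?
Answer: 1/1906 ≈ 0.00052466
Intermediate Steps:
1/(338 + ((1562 - 2000) + 2006)) = 1/(338 + (-438 + 2006)) = 1/(338 + 1568) = 1/1906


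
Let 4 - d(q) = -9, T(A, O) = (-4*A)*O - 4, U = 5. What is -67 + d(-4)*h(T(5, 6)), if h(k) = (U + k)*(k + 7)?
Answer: 180932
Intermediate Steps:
T(A, O) = -4 - 4*A*O (T(A, O) = -4*A*O - 4 = -4 - 4*A*O)
d(q) = 13 (d(q) = 4 - 1*(-9) = 4 + 9 = 13)
h(k) = (5 + k)*(7 + k) (h(k) = (5 + k)*(k + 7) = (5 + k)*(7 + k))
-67 + d(-4)*h(T(5, 6)) = -67 + 13*(35 + (-4 - 4*5*6)² + 12*(-4 - 4*5*6)) = -67 + 13*(35 + (-4 - 120)² + 12*(-4 - 120)) = -67 + 13*(35 + (-124)² + 12*(-124)) = -67 + 13*(35 + 15376 - 1488) = -67 + 13*13923 = -67 + 180999 = 180932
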